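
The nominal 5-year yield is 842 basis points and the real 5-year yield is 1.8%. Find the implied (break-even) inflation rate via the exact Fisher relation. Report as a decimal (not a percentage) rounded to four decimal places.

0.0650

(1 + π) = (1 + i)/(1 + r) = 1.08420 / 1.01800 = 1.065029
Break-even inflation = 1.065029 − 1 → 0.0650.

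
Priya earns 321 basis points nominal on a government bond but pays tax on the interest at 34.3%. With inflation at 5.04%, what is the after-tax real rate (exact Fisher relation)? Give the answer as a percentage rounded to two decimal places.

-2.79%

After-tax nominal return = 3.21% × (1 − 0.343) = 2.10897%.
1 + r = 1.0210897 / 1.05040 = 0.972096
After-tax real rate = 0.972096 − 1 → -2.79%.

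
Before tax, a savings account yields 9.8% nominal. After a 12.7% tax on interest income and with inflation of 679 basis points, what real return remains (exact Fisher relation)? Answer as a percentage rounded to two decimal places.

1.65%

After-tax nominal return = 9.8% × (1 − 0.127) = 8.5554%.
1 + r = 1.085554 / 1.06790 = 1.016532
After-tax real rate = 1.016532 − 1 → 1.65%.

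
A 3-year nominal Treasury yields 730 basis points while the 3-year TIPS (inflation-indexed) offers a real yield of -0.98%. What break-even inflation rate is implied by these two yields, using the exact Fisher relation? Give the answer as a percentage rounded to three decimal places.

8.362%

(1 + π) = (1 + i)/(1 + r) = 1.07300 / 0.99020 = 1.083619
Break-even inflation = 1.083619 − 1 → 8.362%.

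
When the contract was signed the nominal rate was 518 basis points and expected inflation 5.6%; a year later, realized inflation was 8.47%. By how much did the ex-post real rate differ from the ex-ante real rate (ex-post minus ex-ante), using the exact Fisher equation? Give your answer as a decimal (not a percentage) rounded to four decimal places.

Ex-ante: (1 + 0.0518)/(1 + 0.0560) − 1 = -0.3977%
Ex-post: (1 + 0.0518)/(1 + 0.0847) − 1 = -3.0331%
Difference (ex-post − ex-ante) = -2.6354% → -0.0264.

-0.0264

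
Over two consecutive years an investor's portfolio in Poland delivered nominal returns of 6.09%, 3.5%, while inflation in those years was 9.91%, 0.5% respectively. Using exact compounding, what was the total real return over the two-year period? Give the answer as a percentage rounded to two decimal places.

Nominal growth factor = 1.0609 × 1.0350 = 1.098032
Price-level growth factor = 1.0991 × 1.0050 = 1.104596
Real growth factor = 1.098032 / 1.104596 = 0.994058
Total real return = 0.994058 − 1 → -0.59%.

-0.59%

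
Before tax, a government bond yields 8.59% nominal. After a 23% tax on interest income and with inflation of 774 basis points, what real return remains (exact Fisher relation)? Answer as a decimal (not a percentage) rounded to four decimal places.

After-tax nominal return = 8.59% × (1 − 0.23) = 6.6143%.
1 + r = 1.066143 / 1.07740 = 0.989552
After-tax real rate = 0.989552 − 1 → -0.0104.

-0.0104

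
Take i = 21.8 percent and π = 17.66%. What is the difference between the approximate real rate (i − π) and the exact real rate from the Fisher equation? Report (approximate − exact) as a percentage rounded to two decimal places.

Approximate: r ≈ 21.800% − 17.660% = 4.1400%
Exact: (1 + 0.2180)/(1 + 0.1766) − 1 = 3.5186%
Error = 4.1400% − 3.5186% = 0.6214% → 0.62%.

0.62%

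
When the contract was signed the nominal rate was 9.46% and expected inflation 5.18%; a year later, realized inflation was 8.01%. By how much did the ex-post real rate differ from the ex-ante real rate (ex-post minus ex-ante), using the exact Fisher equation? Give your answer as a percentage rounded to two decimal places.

-2.73%

Ex-ante: (1 + 0.0946)/(1 + 0.0518) − 1 = 4.0692%
Ex-post: (1 + 0.0946)/(1 + 0.0801) − 1 = 1.3425%
Difference (ex-post − ex-ante) = -2.7267% → -2.73%.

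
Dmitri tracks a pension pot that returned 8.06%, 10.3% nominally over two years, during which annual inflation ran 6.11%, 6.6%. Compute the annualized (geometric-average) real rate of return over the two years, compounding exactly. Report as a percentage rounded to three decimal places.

2.651%

Nominal growth factor = 1.0806 × 1.1030 = 1.19190180
Price-level growth factor = 1.0611 × 1.0660 = 1.13113260
Real growth factor = 1.19190180 / 1.13113260 = 1.05372421
Annualized real rate = 1.05372421^(1/2) − 1 = 2.6511% → 2.651%.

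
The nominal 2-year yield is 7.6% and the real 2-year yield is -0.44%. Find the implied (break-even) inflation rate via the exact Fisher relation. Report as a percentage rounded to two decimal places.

(1 + π) = (1 + i)/(1 + r) = 1.07600 / 0.99560 = 1.080755
Break-even inflation = 1.080755 − 1 → 8.08%.

8.08%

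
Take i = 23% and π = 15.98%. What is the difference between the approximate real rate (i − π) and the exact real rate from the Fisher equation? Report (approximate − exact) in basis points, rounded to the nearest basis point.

Approximate: r ≈ 23.000% − 15.980% = 7.0200%
Exact: (1 + 0.2300)/(1 + 0.1598) − 1 = 6.0528%
Error = 7.0200% − 6.0528% = 0.9672% → 97 basis points.

97 basis points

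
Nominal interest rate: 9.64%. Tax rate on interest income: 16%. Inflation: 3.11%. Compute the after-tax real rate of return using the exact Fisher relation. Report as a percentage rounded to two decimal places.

4.84%

After-tax nominal return = 9.64% × (1 − 0.16) = 8.0976%.
1 + r = 1.080976 / 1.03110 = 1.048372
After-tax real rate = 1.048372 − 1 → 4.84%.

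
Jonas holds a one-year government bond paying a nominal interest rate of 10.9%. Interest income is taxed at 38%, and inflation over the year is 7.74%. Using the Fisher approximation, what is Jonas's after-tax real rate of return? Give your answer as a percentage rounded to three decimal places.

-0.982%

After-tax nominal return = 10.9% × (1 − 0.38) = 6.7580%.
r ≈ 6.7580% − 7.74% → -0.982%.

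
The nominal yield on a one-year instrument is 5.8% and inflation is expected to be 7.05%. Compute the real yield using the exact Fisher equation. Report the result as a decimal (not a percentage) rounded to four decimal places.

By the Fisher relation, 1 + r = (1 + i)/(1 + π).
1 + r = 1.05800 / 1.07050 = 0.988323
r = 0.988323 − 1 = -1.1677%, i.e. -0.0117.

-0.0117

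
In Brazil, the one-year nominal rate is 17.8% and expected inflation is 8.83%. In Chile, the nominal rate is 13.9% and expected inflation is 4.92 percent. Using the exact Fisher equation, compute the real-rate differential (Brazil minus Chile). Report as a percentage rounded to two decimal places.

Brazil: (1 + 0.1780)/(1 + 0.0883) − 1 = 8.2422%
Chile: (1 + 0.1390)/(1 + 0.0492) − 1 = 8.5589%
Differential = 8.2422% − 8.5589% = -0.3167% → -0.32%.

-0.32%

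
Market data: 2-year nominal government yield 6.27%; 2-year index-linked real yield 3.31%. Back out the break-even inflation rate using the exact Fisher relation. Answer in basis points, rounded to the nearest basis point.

287 basis points

(1 + π) = (1 + i)/(1 + r) = 1.06270 / 1.03310 = 1.028652
Break-even inflation = 1.028652 − 1 → 287 basis points.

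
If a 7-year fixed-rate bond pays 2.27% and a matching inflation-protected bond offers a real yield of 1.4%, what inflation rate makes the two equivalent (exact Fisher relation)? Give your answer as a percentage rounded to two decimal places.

(1 + π) = (1 + i)/(1 + r) = 1.02270 / 1.01400 = 1.008580
Break-even inflation = 1.008580 − 1 → 0.86%.

0.86%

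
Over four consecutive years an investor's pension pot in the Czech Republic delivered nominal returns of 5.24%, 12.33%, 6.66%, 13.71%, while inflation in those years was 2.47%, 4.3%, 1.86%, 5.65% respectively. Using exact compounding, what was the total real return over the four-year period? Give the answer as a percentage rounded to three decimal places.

24.659%

Compound the nominal returns: 1.0524 × 1.1233 × 1.0666 × 1.1371 = 1.433761.
Compound inflation: 1.0247 × 1.0430 × 1.0186 × 1.0565 = 1.150149.
Deflate: 1.433761 / 1.150149 = 1.246587.
Total real return = 1.246587 − 1 → 24.659%.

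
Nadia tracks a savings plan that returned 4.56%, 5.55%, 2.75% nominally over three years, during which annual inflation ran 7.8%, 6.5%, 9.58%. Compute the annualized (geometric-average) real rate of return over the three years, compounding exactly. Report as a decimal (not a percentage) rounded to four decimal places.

Nominal growth factor = 1.0456 × 1.0555 × 1.0275 = 1.13398065
Price-level growth factor = 1.0780 × 1.0650 × 1.0958 = 1.25805511
Real growth factor = 1.13398065 / 1.25805511 = 0.90137597
Annualized real rate = 0.90137597^(1/3) − 1 = -3.4019% → -0.0340.

-0.0340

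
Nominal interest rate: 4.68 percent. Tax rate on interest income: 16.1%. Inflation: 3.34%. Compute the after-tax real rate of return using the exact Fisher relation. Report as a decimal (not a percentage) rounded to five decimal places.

After-tax nominal return = 4.68% × (1 − 0.161) = 3.92652%.
1 + r = 1.0392652 / 1.03340 = 1.005676
After-tax real rate = 1.005676 − 1 → 0.00568.

0.00568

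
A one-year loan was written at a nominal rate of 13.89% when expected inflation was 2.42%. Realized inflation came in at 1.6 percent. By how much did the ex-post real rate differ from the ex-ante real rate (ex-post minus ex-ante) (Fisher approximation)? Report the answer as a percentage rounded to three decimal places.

0.820%

Ex-ante: 13.89% − 2.42% = 11.470%
Ex-post: 13.89% − 1.6% = 12.290%
Difference (ex-post − ex-ante) = 0.8200% → 0.820%.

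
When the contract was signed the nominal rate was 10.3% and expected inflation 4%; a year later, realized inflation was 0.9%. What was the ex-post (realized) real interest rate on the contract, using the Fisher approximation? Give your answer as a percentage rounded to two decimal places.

9.40%

Ex-post: 10.3% − 0.9% = 9.400%
So the realized real rate is 9.40%.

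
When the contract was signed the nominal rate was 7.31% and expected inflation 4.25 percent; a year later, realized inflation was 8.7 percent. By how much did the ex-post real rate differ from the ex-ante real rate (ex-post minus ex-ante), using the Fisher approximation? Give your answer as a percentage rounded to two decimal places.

Ex-ante: 7.31% − 4.25% = 3.060%
Ex-post: 7.31% − 8.7% = -1.390%
Difference (ex-post − ex-ante) = -4.4500% → -4.45%.

-4.45%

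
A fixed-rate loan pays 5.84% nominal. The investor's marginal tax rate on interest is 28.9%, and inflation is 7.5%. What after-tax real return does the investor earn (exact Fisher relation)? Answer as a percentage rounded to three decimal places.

-3.114%

After-tax nominal return = 5.84% × (1 − 0.289) = 4.15224%.
1 + r = 1.0415224 / 1.07500 = 0.968858
After-tax real rate = 0.968858 − 1 → -3.114%.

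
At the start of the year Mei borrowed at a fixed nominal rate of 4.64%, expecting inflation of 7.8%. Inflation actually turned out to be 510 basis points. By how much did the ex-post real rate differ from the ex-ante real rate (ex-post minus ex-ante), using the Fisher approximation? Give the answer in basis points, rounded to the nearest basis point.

270 basis points

Ex-ante: 4.64% − 7.8% = -3.160%
Ex-post: 4.64% − 5.1% = -0.460%
Difference (ex-post − ex-ante) = 2.7000% → 270 basis points.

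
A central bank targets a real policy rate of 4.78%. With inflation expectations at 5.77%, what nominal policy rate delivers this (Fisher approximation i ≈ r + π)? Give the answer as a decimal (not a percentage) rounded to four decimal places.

i ≈ r + π = 4.78% + 5.77% = 0.1055.

0.1055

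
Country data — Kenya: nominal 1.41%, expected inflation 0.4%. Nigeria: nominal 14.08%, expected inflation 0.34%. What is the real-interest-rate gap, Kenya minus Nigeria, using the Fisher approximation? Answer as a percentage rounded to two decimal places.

Kenya: 1.41% − 0.4% = 1.010%
Nigeria: 14.08% − 0.34% = 13.740%
Differential = -12.730% → -12.73%.

-12.73%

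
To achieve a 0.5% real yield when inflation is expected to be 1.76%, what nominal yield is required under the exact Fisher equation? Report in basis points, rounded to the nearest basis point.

(1 + i) = (1 + r)(1 + π) = 1.00500 × 1.01760 = 1.022688
i = 1.022688 − 1, so the required nominal rate is 227 basis points.

227 basis points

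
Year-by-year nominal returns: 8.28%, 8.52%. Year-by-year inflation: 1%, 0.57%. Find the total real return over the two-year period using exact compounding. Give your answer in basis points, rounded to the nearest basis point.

Compound the nominal returns: 1.0828 × 1.0852 = 1.175055.
Compound inflation: 1.0100 × 1.0057 = 1.015757.
Deflate: 1.175055 / 1.015757 = 1.156826.
Total real return = 1.156826 − 1 → 1568 basis points.

1568 basis points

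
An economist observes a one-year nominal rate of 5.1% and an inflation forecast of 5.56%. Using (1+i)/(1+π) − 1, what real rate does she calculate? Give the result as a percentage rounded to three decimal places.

By the Fisher relation, 1 + r = (1 + i)/(1 + π).
1 + r = 1.05100 / 1.05560 = 0.995642
r = 0.995642 − 1 = -0.4358%, i.e. -0.436%.

-0.436%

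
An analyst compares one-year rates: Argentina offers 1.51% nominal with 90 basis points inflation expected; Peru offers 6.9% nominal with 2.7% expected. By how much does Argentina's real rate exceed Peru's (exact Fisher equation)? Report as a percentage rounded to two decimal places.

-3.49%

Argentina: (1 + 0.0151)/(1 + 0.0090) − 1 = 0.60456%
Peru: (1 + 0.0690)/(1 + 0.0270) − 1 = 4.08958%
Differential = 0.60456% − 4.08958% = -3.48502% → -3.49%.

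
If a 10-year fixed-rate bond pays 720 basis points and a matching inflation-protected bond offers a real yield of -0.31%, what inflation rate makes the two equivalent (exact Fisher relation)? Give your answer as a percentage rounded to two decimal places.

7.53%

(1 + π) = (1 + i)/(1 + r) = 1.07200 / 0.99690 = 1.075334
Break-even inflation = 1.075334 − 1 → 7.53%.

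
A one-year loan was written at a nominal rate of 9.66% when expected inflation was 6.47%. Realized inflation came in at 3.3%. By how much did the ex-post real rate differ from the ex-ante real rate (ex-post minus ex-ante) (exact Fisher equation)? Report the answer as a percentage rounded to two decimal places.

3.16%

Ex-ante: (1 + 0.0966)/(1 + 0.0647) − 1 = 2.9961%
Ex-post: (1 + 0.0966)/(1 + 0.0330) − 1 = 6.1568%
Difference (ex-post − ex-ante) = 3.1607% → 3.16%.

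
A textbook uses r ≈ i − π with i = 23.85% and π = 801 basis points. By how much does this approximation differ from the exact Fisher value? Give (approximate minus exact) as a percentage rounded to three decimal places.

1.175%

Approximate: r ≈ 23.850% − 8.010% = 15.8400%
Exact: (1 + 0.2385)/(1 + 0.0801) − 1 = 14.6653%
Error = 15.8400% − 14.6653% = 1.1747% → 1.175%.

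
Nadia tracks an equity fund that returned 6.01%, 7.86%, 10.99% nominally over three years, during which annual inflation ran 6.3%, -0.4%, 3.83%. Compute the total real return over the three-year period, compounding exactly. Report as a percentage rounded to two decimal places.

15.45%

Nominal growth factor = 1.0601 × 1.0786 × 1.1099 = 1.269086
Price-level growth factor = 1.0630 × 0.9960 × 1.0383 = 1.099298
Real growth factor = 1.269086 / 1.099298 = 1.154451
Total real return = 1.154451 − 1 → 15.45%.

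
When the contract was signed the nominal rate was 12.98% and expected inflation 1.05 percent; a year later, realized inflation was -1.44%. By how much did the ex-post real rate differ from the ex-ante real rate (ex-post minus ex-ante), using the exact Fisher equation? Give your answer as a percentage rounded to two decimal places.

2.82%

Ex-ante: (1 + 0.1298)/(1 + 0.0105) − 1 = 11.8060%
Ex-post: (1 + 0.1298)/(1 − 0.0144) − 1 = 14.6307%
Difference (ex-post − ex-ante) = 2.8246% → 2.82%.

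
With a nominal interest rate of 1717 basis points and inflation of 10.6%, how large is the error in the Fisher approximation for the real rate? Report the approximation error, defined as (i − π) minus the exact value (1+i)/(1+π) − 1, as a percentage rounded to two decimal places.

Approximate: r ≈ 17.170% − 10.600% = 6.5700%
Exact: (1 + 0.1717)/(1 + 0.1060) − 1 = 5.9403%
Error = 6.5700% − 5.9403% = 0.6297% → 0.63%.

0.63%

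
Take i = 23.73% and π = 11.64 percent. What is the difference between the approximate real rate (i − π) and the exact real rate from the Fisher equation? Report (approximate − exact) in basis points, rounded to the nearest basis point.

Approximate: r ≈ 23.730% − 11.640% = 12.0900%
Exact: (1 + 0.2373)/(1 + 0.1164) − 1 = 10.8295%
Error = 12.0900% − 10.8295% = 1.2605% → 126 basis points.

126 basis points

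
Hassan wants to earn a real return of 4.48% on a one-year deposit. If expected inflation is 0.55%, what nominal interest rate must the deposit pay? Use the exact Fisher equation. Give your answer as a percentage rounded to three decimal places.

5.055%

(1 + i) = (1 + r)(1 + π) = 1.04480 × 1.00550 = 1.0505464
i = 1.0505464 − 1, so the required nominal rate is 5.055%.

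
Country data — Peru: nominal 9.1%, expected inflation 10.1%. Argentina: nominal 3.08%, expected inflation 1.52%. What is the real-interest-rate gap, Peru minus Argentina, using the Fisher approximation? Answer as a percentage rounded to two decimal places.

-2.56%

Peru: 9.1% − 10.1% = -1.000%
Argentina: 3.08% − 1.52% = 1.560%
Differential = -2.560% → -2.56%.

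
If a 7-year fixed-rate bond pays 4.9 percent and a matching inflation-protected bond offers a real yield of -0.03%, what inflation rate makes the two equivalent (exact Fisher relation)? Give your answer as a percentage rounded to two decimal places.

4.93%

(1 + π) = (1 + i)/(1 + r) = 1.04900 / 0.99970 = 1.049315
Break-even inflation = 1.049315 − 1 → 4.93%.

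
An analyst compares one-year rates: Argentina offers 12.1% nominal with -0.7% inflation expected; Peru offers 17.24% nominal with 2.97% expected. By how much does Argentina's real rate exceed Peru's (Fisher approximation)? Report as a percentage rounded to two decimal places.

Argentina: 12.1% − (-0.7%) = 12.800%
Peru: 17.24% − 2.97% = 14.270%
Differential = -1.470% → -1.47%.

-1.47%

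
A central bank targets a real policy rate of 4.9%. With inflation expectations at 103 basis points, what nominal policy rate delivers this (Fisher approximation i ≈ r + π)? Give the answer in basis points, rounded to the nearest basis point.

593 basis points

i ≈ r + π = 4.9% + 1.03% = 593 basis points.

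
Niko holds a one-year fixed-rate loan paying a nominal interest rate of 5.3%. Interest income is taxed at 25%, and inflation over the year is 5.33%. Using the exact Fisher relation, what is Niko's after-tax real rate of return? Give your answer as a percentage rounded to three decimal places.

-1.286%

After-tax nominal return = 5.3% × (1 − 0.25) = 3.9750%.
1 + r = 1.03975 / 1.05330 = 0.987136
After-tax real rate = 0.987136 − 1 → -1.286%.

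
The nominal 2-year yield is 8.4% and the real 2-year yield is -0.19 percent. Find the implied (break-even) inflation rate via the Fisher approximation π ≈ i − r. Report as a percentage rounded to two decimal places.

π ≈ i − r = 8.4% − (-0.19%) → 8.59%.

8.59%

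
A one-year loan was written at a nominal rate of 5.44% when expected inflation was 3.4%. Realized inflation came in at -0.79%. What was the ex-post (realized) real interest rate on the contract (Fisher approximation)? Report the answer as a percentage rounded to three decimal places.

6.230%

Ex-post: 5.44% − (-0.79%) = 6.230%
So the realized real rate is 6.230%.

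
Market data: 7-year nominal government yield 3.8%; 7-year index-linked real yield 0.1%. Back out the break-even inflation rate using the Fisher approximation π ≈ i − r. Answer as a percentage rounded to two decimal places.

3.70%

π ≈ i − r = 3.8% − 0.1% → 3.70%.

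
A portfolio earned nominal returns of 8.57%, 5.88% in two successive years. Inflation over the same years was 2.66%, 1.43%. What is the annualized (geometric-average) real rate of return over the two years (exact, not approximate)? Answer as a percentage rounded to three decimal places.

5.070%

Compound the nominal returns: 1.0857 × 1.0588 = 1.14953916.
Compound inflation: 1.0266 × 1.0143 = 1.04128038.
Deflate: 1.14953916 / 1.04128038 = 1.10396698.
Annualized real rate = 1.10396698^(1/2) − 1 = 5.0698% → 5.070%.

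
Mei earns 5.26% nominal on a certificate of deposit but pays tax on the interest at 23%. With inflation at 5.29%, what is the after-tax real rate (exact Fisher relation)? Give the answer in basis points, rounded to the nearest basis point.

After-tax nominal return = 5.26% × (1 − 0.23) = 4.0502%.
1 + r = 1.040502 / 1.05290 = 0.988225
After-tax real rate = 0.988225 − 1 → -118 basis points.

-118 basis points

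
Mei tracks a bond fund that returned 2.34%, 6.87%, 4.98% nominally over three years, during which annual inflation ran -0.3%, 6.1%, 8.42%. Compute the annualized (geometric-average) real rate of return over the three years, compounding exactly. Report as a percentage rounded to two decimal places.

Compound the nominal returns: 1.0234 × 1.0687 × 1.0498 = 1.14817422.
Compound inflation: 0.9970 × 1.0610 × 1.0842 = 1.14688519.
Deflate: 1.14817422 / 1.14688519 = 1.00112394.
Annualized real rate = 1.00112394^(1/3) − 1 = 0.0375% → 0.04%.

0.04%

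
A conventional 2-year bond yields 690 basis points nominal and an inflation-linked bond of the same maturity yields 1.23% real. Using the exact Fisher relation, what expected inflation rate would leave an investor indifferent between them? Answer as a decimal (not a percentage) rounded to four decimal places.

0.0560

(1 + π) = (1 + i)/(1 + r) = 1.06900 / 1.01230 = 1.056011
Break-even inflation = 1.056011 − 1 → 0.0560.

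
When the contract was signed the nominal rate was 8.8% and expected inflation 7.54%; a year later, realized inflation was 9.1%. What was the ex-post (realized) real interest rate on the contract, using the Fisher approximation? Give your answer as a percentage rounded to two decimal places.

-0.30%

Ex-post: 8.8% − 9.1% = -0.300%
So the realized real rate is -0.30%.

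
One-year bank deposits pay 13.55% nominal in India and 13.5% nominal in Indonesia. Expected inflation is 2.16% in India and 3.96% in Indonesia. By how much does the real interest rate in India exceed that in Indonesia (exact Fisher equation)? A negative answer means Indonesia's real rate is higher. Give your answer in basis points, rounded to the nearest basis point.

India: (1 + 0.1355)/(1 + 0.0216) − 1 = 11.1492%
Indonesia: (1 + 0.1350)/(1 + 0.0396) − 1 = 9.1766%
Differential = 11.1492% − 9.1766% = 1.9726% → 197 basis points.

197 basis points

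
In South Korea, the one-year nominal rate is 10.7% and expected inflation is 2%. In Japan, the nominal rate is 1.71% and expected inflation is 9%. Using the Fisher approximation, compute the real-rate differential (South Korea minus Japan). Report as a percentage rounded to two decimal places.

15.99%

South Korea: 10.7% − 2% = 8.700%
Japan: 1.71% − 9% = -7.290%
Differential = 15.990% → 15.99%.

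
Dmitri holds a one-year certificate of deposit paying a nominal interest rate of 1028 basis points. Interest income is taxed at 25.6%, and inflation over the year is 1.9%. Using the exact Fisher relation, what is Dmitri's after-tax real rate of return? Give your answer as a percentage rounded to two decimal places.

After-tax nominal return = 10.28% × (1 − 0.256) = 7.64832%.
1 + r = 1.0764832 / 1.01900 = 1.056411
After-tax real rate = 1.056411 − 1 → 5.64%.

5.64%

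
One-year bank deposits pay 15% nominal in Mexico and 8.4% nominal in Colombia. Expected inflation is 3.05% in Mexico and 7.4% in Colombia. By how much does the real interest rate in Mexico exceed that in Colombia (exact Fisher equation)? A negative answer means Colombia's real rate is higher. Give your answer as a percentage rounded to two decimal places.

Mexico: (1 + 0.1500)/(1 + 0.0305) − 1 = 11.5963%
Colombia: (1 + 0.0840)/(1 + 0.0740) − 1 = 0.9311%
Differential = 11.5963% − 0.9311% = 10.6652% → 10.67%.

10.67%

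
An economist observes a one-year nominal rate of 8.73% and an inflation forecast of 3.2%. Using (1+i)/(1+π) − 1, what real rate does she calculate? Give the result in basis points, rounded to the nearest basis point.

536 basis points

By the Fisher equation, 1 + r = (1 + i)/(1 + π).
1 + r = 1.08730 / 1.03200 = 1.053585
r = 1.053585 − 1 = 5.3585%, i.e. 536 basis points.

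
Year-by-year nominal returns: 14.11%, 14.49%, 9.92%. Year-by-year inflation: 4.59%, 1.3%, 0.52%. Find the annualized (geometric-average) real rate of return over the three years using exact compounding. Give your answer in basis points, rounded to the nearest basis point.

Nominal growth factor = 1.1411 × 1.1449 × 1.0992 = 1.43604477
Price-level growth factor = 1.0459 × 1.0130 × 1.0052 = 1.06500608
Real growth factor = 1.43604477 / 1.06500608 = 1.34839115
Annualized real rate = 1.34839115^(1/3) − 1 = 10.4770% → 1048 basis points.

1048 basis points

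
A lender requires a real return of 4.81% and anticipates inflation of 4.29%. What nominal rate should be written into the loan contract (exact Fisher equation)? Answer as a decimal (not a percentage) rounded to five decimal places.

(1 + i) = (1 + r)(1 + π) = 1.04810 × 1.04290 = 1.09306349
i = 1.09306349 − 1, so the required nominal rate is 0.09306.

0.09306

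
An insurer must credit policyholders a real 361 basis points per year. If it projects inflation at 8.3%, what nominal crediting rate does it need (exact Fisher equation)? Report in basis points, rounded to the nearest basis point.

(1 + i) = (1 + r)(1 + π) = 1.03610 × 1.08300 = 1.1220963
i = 1.1220963 − 1, so the required nominal rate is 1221 basis points.

1221 basis points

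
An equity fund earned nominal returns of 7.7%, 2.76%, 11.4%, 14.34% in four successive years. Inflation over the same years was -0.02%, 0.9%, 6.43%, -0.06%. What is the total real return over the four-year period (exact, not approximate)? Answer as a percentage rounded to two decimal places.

Compound the nominal returns: 1.0770 × 1.0276 × 1.1140 × 1.1434 = 1.409689.
Compound inflation: 0.9998 × 1.0090 × 1.0643 × 0.9994 = 1.073020.
Deflate: 1.409689 / 1.073020 = 1.313758.
Total real return = 1.313758 − 1 → 31.38%.

31.38%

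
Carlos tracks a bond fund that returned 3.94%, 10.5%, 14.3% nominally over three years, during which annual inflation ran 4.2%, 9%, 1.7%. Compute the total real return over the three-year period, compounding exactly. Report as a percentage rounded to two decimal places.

13.65%

Compound the nominal returns: 1.0394 × 1.1050 × 1.1430 = 1.312778.
Compound inflation: 1.0420 × 1.0900 × 1.0170 = 1.155088.
Deflate: 1.312778 / 1.155088 = 1.136517.
Total real return = 1.136517 − 1 → 13.65%.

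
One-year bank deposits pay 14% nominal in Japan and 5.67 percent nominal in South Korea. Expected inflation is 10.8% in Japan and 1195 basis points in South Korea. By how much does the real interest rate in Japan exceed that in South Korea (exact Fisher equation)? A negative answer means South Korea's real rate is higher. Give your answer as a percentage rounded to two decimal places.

8.50%

Japan: (1 + 0.1400)/(1 + 0.1080) − 1 = 2.8881%
South Korea: (1 + 0.0567)/(1 + 0.1195) − 1 = -5.6096%
Differential = 2.8881% − (-5.6096%) = 8.4977% → 8.50%.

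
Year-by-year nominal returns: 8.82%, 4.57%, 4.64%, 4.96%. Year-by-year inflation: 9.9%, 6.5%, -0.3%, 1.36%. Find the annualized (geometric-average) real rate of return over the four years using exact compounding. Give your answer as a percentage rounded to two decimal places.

1.39%

Nominal growth factor = 1.0882 × 1.0457 × 1.0464 × 1.0496 = 1.24979097
Price-level growth factor = 1.0990 × 1.0650 × 0.9970 × 1.0136 = 1.18279386
Real growth factor = 1.24979097 / 1.18279386 = 1.05664310
Annualized real rate = 1.05664310^(1/4) − 1 = 1.3870% → 1.39%.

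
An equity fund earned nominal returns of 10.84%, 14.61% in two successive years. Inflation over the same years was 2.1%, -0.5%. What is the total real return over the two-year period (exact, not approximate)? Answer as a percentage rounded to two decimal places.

25.05%

Compound the nominal returns: 1.1084 × 1.1461 = 1.270337.
Compound inflation: 1.0210 × 0.9950 = 1.015895.
Deflate: 1.270337 / 1.015895 = 1.250461.
Total real return = 1.250461 − 1 → 25.05%.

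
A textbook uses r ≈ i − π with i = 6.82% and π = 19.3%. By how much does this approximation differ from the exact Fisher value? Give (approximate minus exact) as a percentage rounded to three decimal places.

Approximate: r ≈ 6.820% − 19.300% = -12.4800%
Exact: (1 + 0.0682)/(1 + 0.1930) − 1 = -10.4610%
Error = -12.4800% − (-10.4610%) = -2.0190% → -2.019%.

-2.019%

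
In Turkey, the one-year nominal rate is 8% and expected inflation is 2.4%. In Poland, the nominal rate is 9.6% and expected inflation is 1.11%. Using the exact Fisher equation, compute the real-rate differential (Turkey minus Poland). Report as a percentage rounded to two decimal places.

Turkey: (1 + 0.0800)/(1 + 0.0240) − 1 = 5.4688%
Poland: (1 + 0.0960)/(1 + 0.0111) − 1 = 8.3968%
Differential = 5.4688% − 8.3968% = -2.9280% → -2.93%.

-2.93%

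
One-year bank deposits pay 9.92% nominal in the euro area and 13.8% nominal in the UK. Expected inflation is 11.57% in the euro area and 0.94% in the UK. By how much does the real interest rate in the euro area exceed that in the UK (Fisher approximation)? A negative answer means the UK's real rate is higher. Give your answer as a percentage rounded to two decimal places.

-14.51%

The euro area: 9.92% − 11.57% = -1.650%
The UK: 13.8% − 0.94% = 12.860%
Differential = -14.510% → -14.51%.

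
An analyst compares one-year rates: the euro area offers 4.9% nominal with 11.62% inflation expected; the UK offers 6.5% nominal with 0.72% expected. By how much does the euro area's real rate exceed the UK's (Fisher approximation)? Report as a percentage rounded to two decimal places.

-12.50%

The euro area: 4.9% − 11.62% = -6.720%
The UK: 6.5% − 0.72% = 5.780%
Differential = -12.500% → -12.50%.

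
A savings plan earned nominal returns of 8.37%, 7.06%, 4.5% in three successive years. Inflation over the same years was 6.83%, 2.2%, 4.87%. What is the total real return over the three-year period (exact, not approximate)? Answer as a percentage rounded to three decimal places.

Compound the nominal returns: 1.0837 × 1.0706 × 1.0450 = 1.212419.
Compound inflation: 1.0683 × 1.0220 × 1.0487 = 1.144973.
Deflate: 1.212419 / 1.144973 = 1.058906.
Total real return = 1.058906 − 1 → 5.891%.

5.891%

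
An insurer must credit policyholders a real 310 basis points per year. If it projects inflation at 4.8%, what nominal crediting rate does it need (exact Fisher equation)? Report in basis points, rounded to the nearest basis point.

(1 + i) = (1 + r)(1 + π) = 1.03100 × 1.04800 = 1.080488
i = 1.080488 − 1, so the required nominal rate is 805 basis points.

805 basis points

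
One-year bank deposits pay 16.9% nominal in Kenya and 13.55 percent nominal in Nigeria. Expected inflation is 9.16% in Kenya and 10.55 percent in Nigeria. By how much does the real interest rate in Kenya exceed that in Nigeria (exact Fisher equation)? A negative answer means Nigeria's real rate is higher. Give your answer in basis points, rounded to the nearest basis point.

438 basis points

Kenya: (1 + 0.1690)/(1 + 0.0916) − 1 = 7.0905%
Nigeria: (1 + 0.1355)/(1 + 0.1055) − 1 = 2.7137%
Differential = 7.0905% − 2.7137% = 4.3768% → 438 basis points.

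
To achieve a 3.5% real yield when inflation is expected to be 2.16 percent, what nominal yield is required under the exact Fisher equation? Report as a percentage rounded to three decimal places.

(1 + i) = (1 + r)(1 + π) = 1.03500 × 1.02160 = 1.057356
i = 1.057356 − 1, so the required nominal rate is 5.736%.

5.736%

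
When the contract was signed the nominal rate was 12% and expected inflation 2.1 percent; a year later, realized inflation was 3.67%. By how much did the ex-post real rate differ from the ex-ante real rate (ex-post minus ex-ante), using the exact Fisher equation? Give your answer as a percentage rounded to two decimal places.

Ex-ante: (1 + 0.1200)/(1 + 0.0210) − 1 = 9.6964%
Ex-post: (1 + 0.1200)/(1 + 0.0367) − 1 = 8.0351%
Difference (ex-post − ex-ante) = -1.6613% → -1.66%.

-1.66%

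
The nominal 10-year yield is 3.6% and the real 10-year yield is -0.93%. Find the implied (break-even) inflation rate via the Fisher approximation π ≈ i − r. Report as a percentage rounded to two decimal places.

4.53%

π ≈ i − r = 3.6% − (-0.93%) → 4.53%.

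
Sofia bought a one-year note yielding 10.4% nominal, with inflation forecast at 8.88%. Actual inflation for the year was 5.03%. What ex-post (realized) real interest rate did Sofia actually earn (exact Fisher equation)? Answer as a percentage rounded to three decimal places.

Ex-post: (1 + 0.1040)/(1 + 0.0503) − 1 = 5.1128%
So the realized real rate is 5.113%.

5.113%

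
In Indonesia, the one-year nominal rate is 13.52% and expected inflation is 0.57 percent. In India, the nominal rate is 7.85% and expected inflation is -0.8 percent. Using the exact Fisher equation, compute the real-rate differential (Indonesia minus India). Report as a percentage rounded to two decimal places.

Indonesia: (1 + 0.1352)/(1 + 0.0057) − 1 = 12.8766%
India: (1 + 0.0785)/(1 − 0.0080) − 1 = 8.7198%
Differential = 12.8766% − 8.7198% = 4.1568% → 4.16%.

4.16%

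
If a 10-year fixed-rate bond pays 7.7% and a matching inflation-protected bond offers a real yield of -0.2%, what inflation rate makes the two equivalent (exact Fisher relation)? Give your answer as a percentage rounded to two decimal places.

7.92%

(1 + π) = (1 + i)/(1 + r) = 1.07700 / 0.99800 = 1.079158
Break-even inflation = 1.079158 − 1 → 7.92%.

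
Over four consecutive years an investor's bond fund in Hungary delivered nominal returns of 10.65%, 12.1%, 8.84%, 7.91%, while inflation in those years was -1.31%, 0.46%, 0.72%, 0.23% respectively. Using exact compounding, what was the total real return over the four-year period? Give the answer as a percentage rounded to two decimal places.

Nominal growth factor = 1.1065 × 1.1210 × 1.0884 × 1.0791 = 1.456825
Price-level growth factor = 0.9869 × 1.0046 × 1.0072 × 1.0023 = 1.000875
Real growth factor = 1.456825 / 1.000875 = 1.455551
Total real return = 1.455551 − 1 → 45.56%.

45.56%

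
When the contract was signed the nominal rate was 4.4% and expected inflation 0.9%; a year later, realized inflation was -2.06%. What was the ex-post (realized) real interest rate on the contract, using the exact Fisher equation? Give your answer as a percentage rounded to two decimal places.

Ex-post: (1 + 0.0440)/(1 − 0.0206) − 1 = 6.5959%
So the realized real rate is 6.60%.

6.60%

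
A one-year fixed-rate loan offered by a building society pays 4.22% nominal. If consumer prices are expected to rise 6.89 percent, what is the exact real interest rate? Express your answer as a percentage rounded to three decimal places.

-2.498%

By the Fisher relation, 1 + r = (1 + i)/(1 + π).
1 + r = 1.04220 / 1.06890 = 0.975021
r = 0.975021 − 1 = -2.4979%, i.e. -2.498%.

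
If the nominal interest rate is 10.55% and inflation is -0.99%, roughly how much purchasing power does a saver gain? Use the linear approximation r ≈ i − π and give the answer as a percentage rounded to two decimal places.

11.54%

r ≈ i − π = 10.55% − (-0.99%) = 11.54%.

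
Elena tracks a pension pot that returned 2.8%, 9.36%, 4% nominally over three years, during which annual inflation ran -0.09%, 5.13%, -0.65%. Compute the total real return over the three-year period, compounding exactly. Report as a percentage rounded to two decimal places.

12.04%

Nominal growth factor = 1.0280 × 1.0936 × 1.0400 = 1.169190
Price-level growth factor = 0.9991 × 1.0513 × 0.9935 = 1.043527
Real growth factor = 1.169190 / 1.043527 = 1.120422
Total real return = 1.120422 − 1 → 12.04%.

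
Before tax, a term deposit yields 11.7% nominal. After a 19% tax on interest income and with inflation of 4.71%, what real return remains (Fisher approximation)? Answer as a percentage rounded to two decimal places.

After-tax nominal return = 11.7% × (1 − 0.19) = 9.4770%.
r ≈ 9.4770% − 4.71% → 4.77%.

4.77%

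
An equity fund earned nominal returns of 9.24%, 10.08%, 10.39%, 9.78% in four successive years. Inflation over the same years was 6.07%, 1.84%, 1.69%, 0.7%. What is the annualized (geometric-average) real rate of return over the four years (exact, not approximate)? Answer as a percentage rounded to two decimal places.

Nominal growth factor = 1.0924 × 1.1008 × 1.1039 × 1.0978 = 1.45728023
Price-level growth factor = 1.0607 × 1.0184 × 1.0169 × 1.0070 = 1.10616185
Real growth factor = 1.45728023 / 1.10616185 = 1.31742043
Annualized real rate = 1.31742043^(1/4) − 1 = 7.1349% → 7.13%.

7.13%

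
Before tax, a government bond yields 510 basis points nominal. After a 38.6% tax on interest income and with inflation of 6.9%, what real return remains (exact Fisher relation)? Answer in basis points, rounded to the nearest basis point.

-353 basis points

After-tax nominal return = 5.1% × (1 − 0.386) = 3.1314%.
1 + r = 1.031314 / 1.06900 = 0.964746
After-tax real rate = 0.964746 − 1 → -353 basis points.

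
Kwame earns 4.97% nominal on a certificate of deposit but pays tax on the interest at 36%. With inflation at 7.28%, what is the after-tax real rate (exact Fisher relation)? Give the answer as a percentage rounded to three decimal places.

After-tax nominal return = 4.97% × (1 − 0.36) = 3.1808%.
1 + r = 1.031808 / 1.07280 = 0.961790
After-tax real rate = 0.961790 − 1 → -3.821%.

-3.821%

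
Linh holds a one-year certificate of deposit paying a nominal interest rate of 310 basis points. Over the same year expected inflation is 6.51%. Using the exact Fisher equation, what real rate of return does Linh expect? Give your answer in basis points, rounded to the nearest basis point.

By the Fisher equation, 1 + r = (1 + i)/(1 + π).
1 + r = 1.03100 / 1.06510 = 0.967984
r = 0.967984 − 1 = -3.2016%, i.e. -320 basis points.

-320 basis points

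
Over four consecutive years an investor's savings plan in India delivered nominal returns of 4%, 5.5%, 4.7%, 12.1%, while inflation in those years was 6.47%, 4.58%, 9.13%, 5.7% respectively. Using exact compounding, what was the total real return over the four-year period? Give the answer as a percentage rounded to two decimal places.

Compound the nominal returns: 1.0400 × 1.0550 × 1.0470 × 1.1210 = 1.287769.
Compound inflation: 1.0647 × 1.0458 × 1.0913 × 1.0570 = 1.284384.
Deflate: 1.287769 / 1.284384 = 1.002635.
Total real return = 1.002635 − 1 → 0.26%.

0.26%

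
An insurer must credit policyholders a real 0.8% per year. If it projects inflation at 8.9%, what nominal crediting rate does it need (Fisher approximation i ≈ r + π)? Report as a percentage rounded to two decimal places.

i ≈ r + π = 0.8% + 8.9% = 9.70%.

9.70%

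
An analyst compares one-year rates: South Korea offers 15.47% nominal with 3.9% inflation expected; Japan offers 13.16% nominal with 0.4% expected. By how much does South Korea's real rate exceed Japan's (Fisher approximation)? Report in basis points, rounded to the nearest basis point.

-119 basis points

South Korea: 15.47% − 3.9% = 11.570%
Japan: 13.16% − 0.4% = 12.760%
Differential = -1.190% → -119 basis points.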